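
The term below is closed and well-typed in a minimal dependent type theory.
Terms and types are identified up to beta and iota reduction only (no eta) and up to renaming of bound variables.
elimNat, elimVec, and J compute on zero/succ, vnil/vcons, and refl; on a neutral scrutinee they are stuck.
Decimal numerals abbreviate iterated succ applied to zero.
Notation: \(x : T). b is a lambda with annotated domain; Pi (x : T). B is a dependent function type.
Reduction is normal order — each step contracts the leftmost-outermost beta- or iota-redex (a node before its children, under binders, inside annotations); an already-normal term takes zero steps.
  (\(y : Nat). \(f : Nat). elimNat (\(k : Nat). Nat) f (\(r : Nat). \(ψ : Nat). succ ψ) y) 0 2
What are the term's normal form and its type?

resulting normal form:
  2
type:
  Nat


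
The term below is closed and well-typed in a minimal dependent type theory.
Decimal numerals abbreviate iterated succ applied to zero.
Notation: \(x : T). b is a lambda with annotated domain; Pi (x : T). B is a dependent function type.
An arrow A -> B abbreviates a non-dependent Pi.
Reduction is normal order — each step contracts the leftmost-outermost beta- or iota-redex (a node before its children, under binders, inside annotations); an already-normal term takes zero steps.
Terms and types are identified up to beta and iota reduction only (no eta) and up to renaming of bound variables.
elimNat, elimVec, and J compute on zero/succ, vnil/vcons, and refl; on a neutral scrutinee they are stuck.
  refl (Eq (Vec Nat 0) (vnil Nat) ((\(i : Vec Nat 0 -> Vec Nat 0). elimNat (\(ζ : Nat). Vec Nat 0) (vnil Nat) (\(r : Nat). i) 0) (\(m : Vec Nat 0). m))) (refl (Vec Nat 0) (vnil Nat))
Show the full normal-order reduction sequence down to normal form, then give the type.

reduction (normal order):
  refl (Eq (Vec Nat 0) (vnil Nat) ((\(i : Vec Nat 0 -> Vec Nat 0). elimNat (\(ζ : Nat). Vec Nat 0) (vnil Nat) (\(r : Nat). i) 0) (\(m : Vec Nat 0). m))) (refl (Vec Nat 0) (vnil Nat))
  ~> refl (Eq (Vec Nat 0) (vnil Nat) (elimNat (\(i : Nat). Vec Nat 0) (vnil Nat) (\(ζ : Nat). \(r : Vec Nat 0). r) 0)) (refl (Vec Nat 0) (vnil Nat))
  ~> refl (Eq (Vec Nat 0) (vnil Nat) (vnil Nat)) (refl (Vec Nat 0) (vnil Nat))
the term's type:
  Eq (Eq (Vec Nat 0) (vnil Nat) (vnil Nat)) (refl (Vec Nat 0) (vnil Nat)) (refl (Vec Nat 0) (vnil Nat))


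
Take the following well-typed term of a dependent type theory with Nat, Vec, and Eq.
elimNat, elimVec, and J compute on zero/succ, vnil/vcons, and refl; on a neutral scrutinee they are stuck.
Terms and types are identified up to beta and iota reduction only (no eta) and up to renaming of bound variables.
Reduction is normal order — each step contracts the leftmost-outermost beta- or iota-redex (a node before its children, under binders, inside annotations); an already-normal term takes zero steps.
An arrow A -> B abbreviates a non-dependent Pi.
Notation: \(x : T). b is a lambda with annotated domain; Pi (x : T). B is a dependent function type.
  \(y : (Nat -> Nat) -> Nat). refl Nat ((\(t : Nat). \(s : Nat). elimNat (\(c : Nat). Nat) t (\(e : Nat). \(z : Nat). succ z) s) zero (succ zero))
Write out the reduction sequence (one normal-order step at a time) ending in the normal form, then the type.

normal-order reduction:
  \(y : (Nat -> Nat) -> Nat). refl Nat ((\(t : Nat). \(s : Nat). elimNat (\(c : Nat). Nat) t (\(e : Nat). \(z : Nat). succ z) s) zero (succ zero))
  ~> \(y : (Nat -> Nat) -> Nat). refl Nat ((\(t : Nat). elimNat (\(s : Nat). Nat) zero (\(c : Nat). \(e : Nat). succ e) t) (succ zero))
  ~> \(y : (Nat -> Nat) -> Nat). refl Nat (elimNat (\(t : Nat). Nat) zero (\(s : Nat). \(c : Nat). succ c) (succ zero))
  ~> \(y : (Nat -> Nat) -> Nat). refl Nat ((\(t : Nat). \(s : Nat). succ s) zero (elimNat (\(c : Nat). Nat) zero (\(e : Nat). \(z : Nat). succ z) zero))
  ~> \(y : (Nat -> Nat) -> Nat). refl Nat ((\(t : Nat). succ t) (elimNat (\(s : Nat). Nat) zero (\(c : Nat). \(e : Nat). succ e) zero))
  ~> \(y : (Nat -> Nat) -> Nat). refl Nat (succ (elimNat (\(t : Nat). Nat) zero (\(s : Nat). \(c : Nat). succ c) zero))
  ~> \(y : (Nat -> Nat) -> Nat). refl Nat (succ zero)
the term's type:
  ((Nat -> Nat) -> Nat) -> Eq Nat (succ zero) (succ zero)


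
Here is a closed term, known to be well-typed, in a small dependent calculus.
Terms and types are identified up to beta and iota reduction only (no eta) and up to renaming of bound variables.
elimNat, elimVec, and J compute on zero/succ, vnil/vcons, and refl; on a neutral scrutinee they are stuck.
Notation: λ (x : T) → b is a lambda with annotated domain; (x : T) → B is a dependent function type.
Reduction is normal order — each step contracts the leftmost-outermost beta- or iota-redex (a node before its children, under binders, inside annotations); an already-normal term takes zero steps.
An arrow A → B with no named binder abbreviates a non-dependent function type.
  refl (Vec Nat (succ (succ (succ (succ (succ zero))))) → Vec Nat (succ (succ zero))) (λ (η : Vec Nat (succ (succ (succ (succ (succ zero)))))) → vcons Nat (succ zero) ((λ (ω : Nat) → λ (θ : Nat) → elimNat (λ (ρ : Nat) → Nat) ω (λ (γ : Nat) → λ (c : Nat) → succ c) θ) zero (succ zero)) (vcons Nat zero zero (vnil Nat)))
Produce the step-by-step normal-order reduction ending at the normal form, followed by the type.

reduction (normal order):
  refl (Vec Nat (succ (succ (succ (succ (succ zero))))) → Vec Nat (succ (succ zero))) (λ (η : Vec Nat (succ (succ (succ (succ (succ zero)))))) → vcons Nat (succ zero) ((λ (ω : Nat) → λ (θ : Nat) → elimNat (λ (ρ : Nat) → Nat) ω (λ (γ : Nat) → λ (c : Nat) → succ c) θ) zero (succ zero)) (vcons Nat zero zero (vnil Nat)))
  ~> refl (Vec Nat (succ (succ (succ (succ (succ zero))))) → Vec Nat (succ (succ zero))) (λ (η : Vec Nat (succ (succ (succ (succ (succ zero)))))) → vcons Nat (succ zero) ((λ (ω : Nat) → elimNat (λ (θ : Nat) → Nat) zero (λ (ρ : Nat) → λ (γ : Nat) → succ γ) ω) (succ zero)) (vcons Nat zero zero (vnil Nat)))
  ~> refl (Vec Nat (succ (succ (succ (succ (succ zero))))) → Vec Nat (succ (succ zero))) (λ (η : Vec Nat (succ (succ (succ (succ (succ zero)))))) → vcons Nat (succ zero) (elimNat (λ (ω : Nat) → Nat) zero (λ (θ : Nat) → λ (ρ : Nat) → succ ρ) (succ zero)) (vcons Nat zero zero (vnil Nat)))
  ~> refl (Vec Nat (succ (succ (succ (succ (succ zero))))) → Vec Nat (succ (succ zero))) (λ (η : Vec Nat (succ (succ (succ (succ (succ zero)))))) → vcons Nat (succ zero) ((λ (ω : Nat) → λ (θ : Nat) → succ θ) zero (elimNat (λ (ρ : Nat) → Nat) zero (λ (γ : Nat) → λ (c : Nat) → succ c) zero)) (vcons Nat zero zero (vnil Nat)))
  ~> refl (Vec Nat (succ (succ (succ (succ (succ zero))))) → Vec Nat (succ (succ zero))) (λ (η : Vec Nat (succ (succ (succ (succ (succ zero)))))) → vcons Nat (succ zero) ((λ (ω : Nat) → succ ω) (elimNat (λ (θ : Nat) → Nat) zero (λ (ρ : Nat) → λ (γ : Nat) → succ γ) zero)) (vcons Nat zero zero (vnil Nat)))
  ~> refl (Vec Nat (succ (succ (succ (succ (succ zero))))) → Vec Nat (succ (succ zero))) (λ (η : Vec Nat (succ (succ (succ (succ (succ zero)))))) → vcons Nat (succ zero) (succ (elimNat (λ (ω : Nat) → Nat) zero (λ (θ : Nat) → λ (ρ : Nat) → succ ρ) zero)) (vcons Nat zero zero (vnil Nat)))
  ~> refl (Vec Nat (succ (succ (succ (succ (succ zero))))) → Vec Nat (succ (succ zero))) (λ (η : Vec Nat (succ (succ (succ (succ (succ zero)))))) → vcons Nat (succ zero) (succ zero) (vcons Nat zero zero (vnil Nat)))
type:
  Eq (Vec Nat (succ (succ (succ (succ (succ zero))))) → Vec Nat (succ (succ zero))) (λ (η : Vec Nat (succ (succ (succ (succ (succ zero)))))) → vcons Nat (succ zero) (succ zero) (vcons Nat zero zero (vnil Nat))) (λ (ω : Vec Nat (succ (succ (succ (succ (succ zero)))))) → vcons Nat (succ zero) (succ zero) (vcons Nat zero zero (vnil Nat)))


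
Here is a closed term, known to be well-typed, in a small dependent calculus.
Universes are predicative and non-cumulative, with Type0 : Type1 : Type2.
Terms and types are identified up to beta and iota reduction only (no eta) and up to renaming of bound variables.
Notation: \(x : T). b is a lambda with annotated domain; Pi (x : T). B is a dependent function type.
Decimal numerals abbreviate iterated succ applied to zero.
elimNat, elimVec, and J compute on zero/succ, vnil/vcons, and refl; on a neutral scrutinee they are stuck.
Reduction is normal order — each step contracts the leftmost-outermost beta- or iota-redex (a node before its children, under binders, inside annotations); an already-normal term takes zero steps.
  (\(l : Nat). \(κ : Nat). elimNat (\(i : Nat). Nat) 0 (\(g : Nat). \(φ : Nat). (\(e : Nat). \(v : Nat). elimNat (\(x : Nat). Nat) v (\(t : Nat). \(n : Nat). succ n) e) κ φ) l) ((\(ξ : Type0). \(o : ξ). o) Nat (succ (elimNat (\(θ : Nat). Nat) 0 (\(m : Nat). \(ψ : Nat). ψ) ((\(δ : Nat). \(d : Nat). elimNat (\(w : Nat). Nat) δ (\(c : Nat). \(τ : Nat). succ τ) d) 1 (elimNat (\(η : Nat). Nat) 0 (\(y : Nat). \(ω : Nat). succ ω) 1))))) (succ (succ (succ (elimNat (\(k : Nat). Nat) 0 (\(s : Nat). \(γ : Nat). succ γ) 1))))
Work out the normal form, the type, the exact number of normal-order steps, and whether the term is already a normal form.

resulting normal form:
  4
inferred type:
  Nat
reduction steps (normal order): 44
started in normal form: no
first redex: a beta-redex


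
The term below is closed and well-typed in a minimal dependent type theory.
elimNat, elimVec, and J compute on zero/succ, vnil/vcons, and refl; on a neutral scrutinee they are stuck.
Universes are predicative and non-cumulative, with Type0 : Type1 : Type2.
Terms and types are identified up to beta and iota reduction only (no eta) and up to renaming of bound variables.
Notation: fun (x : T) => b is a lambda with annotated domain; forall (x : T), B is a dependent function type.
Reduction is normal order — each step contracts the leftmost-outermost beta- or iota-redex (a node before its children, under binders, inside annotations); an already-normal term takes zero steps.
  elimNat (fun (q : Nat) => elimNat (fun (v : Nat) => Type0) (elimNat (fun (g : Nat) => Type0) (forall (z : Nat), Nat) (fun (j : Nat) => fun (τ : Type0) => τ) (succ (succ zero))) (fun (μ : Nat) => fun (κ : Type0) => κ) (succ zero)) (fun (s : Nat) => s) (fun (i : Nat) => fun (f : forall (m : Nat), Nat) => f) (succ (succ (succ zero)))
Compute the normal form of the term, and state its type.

reduced normal form:
  fun (q : Nat) => q
the term's type:
  forall (q : Nat), Nat


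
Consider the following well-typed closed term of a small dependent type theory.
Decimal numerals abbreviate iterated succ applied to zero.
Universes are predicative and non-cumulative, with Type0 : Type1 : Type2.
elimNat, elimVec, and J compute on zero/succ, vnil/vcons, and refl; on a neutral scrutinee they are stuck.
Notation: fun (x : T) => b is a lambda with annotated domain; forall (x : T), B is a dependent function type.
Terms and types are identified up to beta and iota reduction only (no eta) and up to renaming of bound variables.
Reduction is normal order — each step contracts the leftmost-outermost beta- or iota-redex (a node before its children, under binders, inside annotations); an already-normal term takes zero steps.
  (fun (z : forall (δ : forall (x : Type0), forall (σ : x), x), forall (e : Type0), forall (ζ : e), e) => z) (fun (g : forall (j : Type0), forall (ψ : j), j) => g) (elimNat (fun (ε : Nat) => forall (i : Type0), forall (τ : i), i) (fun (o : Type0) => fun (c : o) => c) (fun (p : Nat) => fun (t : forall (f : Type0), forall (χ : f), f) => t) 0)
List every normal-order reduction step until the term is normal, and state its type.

normal-order reduction sequence:
  (fun (z : forall (δ : forall (x : Type0), forall (σ : x), x), forall (e : Type0), forall (ζ : e), e) => z) (fun (g : forall (j : Type0), forall (ψ : j), j) => g) (elimNat (fun (ε : Nat) => forall (i : Type0), forall (τ : i), i) (fun (o : Type0) => fun (c : o) => c) (fun (p : Nat) => fun (t : forall (f : Type0), forall (χ : f), f) => t) 0)
  ~> (fun (z : forall (δ : Type0), forall (x : δ), δ) => z) (elimNat (fun (σ : Nat) => forall (e : Type0), forall (ζ : e), e) (fun (g : Type0) => fun (j : g) => j) (fun (ψ : Nat) => fun (ε : forall (i : Type0), forall (τ : i), i) => ε) 0)
  ~> elimNat (fun (z : Nat) => forall (δ : Type0), forall (x : δ), δ) (fun (σ : Type0) => fun (e : σ) => e) (fun (ζ : Nat) => fun (g : forall (j : Type0), forall (ψ : j), j) => g) 0
  ~> fun (z : Type0) => fun (δ : z) => δ
inferred type:
  forall (z : Type0), forall (δ : z), z


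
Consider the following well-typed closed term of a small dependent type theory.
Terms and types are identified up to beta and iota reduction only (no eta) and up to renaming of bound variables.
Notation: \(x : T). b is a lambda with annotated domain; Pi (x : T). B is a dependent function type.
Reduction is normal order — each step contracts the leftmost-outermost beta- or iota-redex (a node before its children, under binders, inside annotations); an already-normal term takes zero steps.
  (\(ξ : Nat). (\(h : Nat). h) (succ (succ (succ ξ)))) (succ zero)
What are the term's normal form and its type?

normal form:
  succ (succ (succ (succ zero)))
type:
  Nat
observation: contracting a beta-redex first, the term normalizes in 2 steps.


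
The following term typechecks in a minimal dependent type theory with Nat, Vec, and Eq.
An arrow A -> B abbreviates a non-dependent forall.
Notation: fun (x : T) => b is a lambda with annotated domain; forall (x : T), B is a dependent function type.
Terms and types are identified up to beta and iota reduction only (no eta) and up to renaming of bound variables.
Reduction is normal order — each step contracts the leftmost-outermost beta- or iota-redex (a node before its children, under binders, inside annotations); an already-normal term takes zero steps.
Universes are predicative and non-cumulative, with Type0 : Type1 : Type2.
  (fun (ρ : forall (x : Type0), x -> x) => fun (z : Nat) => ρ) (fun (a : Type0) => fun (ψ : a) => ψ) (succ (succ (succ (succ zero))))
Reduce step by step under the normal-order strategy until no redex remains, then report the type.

normal-order reduction sequence:
  (fun (ρ : forall (x : Type0), x -> x) => fun (z : Nat) => ρ) (fun (a : Type0) => fun (ψ : a) => ψ) (succ (succ (succ (succ zero))))
  ~> (fun (ρ : Nat) => fun (x : Type0) => fun (z : x) => z) (succ (succ (succ (succ zero))))
  ~> fun (ρ : Type0) => fun (x : ρ) => x
inferred type:
  forall (ρ : Type0), ρ -> ρ


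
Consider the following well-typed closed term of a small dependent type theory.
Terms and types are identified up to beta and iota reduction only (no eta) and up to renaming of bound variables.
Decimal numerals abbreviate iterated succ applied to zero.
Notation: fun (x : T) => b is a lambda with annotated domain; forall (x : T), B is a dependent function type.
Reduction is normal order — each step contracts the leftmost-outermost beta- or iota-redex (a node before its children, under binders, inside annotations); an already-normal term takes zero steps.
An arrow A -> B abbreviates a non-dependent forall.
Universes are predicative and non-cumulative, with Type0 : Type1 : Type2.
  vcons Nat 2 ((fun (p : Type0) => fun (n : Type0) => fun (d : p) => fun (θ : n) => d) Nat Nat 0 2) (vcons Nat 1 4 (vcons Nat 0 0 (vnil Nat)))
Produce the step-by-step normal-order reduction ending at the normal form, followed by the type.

normal-order reduction:
  vcons Nat 2 ((fun (p : Type0) => fun (n : Type0) => fun (d : p) => fun (θ : n) => d) Nat Nat 0 2) (vcons Nat 1 4 (vcons Nat 0 0 (vnil Nat)))
  ~> vcons Nat 2 ((fun (p : Type0) => fun (n : Nat) => fun (d : p) => n) Nat 0 2) (vcons Nat 1 4 (vcons Nat 0 0 (vnil Nat)))
  ~> vcons Nat 2 ((fun (p : Nat) => fun (n : Nat) => p) 0 2) (vcons Nat 1 4 (vcons Nat 0 0 (vnil Nat)))
  ~> vcons Nat 2 ((fun (p : Nat) => 0) 2) (vcons Nat 1 4 (vcons Nat 0 0 (vnil Nat)))
  ~> vcons Nat 2 0 (vcons Nat 1 4 (vcons Nat 0 0 (vnil Nat)))
inferred type:
  Vec Nat 3


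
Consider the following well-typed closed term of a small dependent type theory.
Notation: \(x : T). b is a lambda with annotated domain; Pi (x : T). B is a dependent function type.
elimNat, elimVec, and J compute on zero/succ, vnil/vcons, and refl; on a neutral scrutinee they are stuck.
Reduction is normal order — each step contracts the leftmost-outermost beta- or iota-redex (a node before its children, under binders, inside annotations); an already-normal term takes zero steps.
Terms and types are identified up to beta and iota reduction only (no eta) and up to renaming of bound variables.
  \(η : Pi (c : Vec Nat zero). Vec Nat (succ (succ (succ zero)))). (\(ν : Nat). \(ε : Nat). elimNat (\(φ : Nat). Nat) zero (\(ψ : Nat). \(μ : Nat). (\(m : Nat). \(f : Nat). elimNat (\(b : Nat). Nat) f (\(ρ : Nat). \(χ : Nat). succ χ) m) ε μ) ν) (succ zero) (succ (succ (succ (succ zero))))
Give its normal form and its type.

reduced normal form:
  \(η : Pi (c : Vec Nat zero). Vec Nat (succ (succ (succ zero)))). succ (succ (succ (succ zero)))
the term's type:
  Pi (η : Pi (c : Vec Nat zero). Vec Nat (succ (succ (succ zero)))). Nat


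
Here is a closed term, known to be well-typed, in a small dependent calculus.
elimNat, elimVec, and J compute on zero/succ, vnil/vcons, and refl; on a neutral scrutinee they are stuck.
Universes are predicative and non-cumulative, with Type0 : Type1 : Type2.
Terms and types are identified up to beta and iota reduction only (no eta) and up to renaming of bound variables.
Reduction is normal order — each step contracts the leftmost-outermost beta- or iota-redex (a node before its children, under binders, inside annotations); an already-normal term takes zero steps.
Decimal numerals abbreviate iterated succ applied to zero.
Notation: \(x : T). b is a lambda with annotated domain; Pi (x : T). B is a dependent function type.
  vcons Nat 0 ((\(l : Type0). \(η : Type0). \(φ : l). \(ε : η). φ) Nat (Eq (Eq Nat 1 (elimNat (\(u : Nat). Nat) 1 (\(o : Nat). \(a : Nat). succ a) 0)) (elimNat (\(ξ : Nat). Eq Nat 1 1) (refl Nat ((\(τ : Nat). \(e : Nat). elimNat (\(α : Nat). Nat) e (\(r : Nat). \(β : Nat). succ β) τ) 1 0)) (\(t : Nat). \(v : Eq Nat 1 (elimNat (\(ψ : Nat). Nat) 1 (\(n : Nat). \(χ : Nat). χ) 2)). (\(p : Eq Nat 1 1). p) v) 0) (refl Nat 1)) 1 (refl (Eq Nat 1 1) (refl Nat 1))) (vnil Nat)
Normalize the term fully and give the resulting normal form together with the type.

reduced normal form:
  vcons Nat 0 1 (vnil Nat)
the term's type:
  Vec Nat 1


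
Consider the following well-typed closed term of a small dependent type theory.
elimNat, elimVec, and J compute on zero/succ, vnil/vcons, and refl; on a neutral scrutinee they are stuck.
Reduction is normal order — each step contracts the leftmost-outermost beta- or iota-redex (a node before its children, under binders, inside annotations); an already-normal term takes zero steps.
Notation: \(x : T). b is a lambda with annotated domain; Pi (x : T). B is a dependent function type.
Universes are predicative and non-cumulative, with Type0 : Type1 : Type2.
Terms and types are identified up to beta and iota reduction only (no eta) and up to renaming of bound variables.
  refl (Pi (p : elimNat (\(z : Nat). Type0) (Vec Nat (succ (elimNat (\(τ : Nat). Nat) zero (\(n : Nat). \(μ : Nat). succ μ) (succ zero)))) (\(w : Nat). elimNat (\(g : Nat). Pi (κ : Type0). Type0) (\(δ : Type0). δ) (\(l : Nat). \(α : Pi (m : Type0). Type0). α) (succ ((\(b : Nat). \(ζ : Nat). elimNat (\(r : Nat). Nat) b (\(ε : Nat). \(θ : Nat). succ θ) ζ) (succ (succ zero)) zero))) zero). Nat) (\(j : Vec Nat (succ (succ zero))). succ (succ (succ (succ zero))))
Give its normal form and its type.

normal form:
  refl (Pi (p : Vec Nat (succ (succ zero))). Nat) (\(z : Vec Nat (succ (succ zero))). succ (succ (succ (succ zero))))
inferred type:
  Eq (Pi (p : Vec Nat (succ (succ zero))). Nat) (\(z : Vec Nat (succ (succ zero))). succ (succ (succ (succ zero)))) (\(τ : Vec Nat (succ (succ zero))). succ (succ (succ (succ zero))))
observation: the first redex contracted is an elimNat iota-redex; the normal form is reached in 5 normal-order steps.


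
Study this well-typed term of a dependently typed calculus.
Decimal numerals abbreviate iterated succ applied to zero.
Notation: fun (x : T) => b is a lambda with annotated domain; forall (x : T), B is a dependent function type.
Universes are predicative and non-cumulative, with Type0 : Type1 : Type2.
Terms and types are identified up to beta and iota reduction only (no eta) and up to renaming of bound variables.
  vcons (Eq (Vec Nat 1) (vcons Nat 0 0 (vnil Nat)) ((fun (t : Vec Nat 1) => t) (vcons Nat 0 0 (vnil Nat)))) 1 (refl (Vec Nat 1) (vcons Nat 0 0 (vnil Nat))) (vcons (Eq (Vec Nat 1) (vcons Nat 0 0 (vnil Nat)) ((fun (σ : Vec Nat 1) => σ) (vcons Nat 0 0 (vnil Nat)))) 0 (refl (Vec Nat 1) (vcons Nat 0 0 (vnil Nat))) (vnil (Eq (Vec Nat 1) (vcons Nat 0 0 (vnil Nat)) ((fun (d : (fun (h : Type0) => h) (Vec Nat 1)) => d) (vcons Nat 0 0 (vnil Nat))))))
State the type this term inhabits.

the term's type:
  Vec (Eq (Vec Nat 1) (vcons Nat 0 0 (vnil Nat)) (vcons Nat 0 0 (vnil Nat))) 2


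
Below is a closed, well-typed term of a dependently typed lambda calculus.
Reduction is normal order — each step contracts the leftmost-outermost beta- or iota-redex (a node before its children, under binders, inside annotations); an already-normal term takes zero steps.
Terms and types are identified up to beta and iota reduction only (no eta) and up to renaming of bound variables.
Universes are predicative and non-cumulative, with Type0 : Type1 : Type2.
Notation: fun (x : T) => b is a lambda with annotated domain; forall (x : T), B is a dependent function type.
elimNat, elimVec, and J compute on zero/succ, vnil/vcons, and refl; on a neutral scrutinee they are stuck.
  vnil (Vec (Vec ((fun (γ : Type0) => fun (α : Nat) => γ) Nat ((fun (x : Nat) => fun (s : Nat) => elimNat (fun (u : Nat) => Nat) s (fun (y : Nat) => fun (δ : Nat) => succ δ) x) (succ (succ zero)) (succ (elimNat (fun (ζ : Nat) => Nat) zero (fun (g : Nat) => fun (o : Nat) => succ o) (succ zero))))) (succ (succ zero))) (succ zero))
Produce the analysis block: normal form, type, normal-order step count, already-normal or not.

reduced normal form:
  vnil (Vec (Vec Nat (succ (succ zero))) (succ zero))
type:
  Vec (Vec (Vec Nat (succ (succ zero))) (succ zero)) zero
reduction steps (normal order): 2
term was already normal: no
first redex: a beta-redex


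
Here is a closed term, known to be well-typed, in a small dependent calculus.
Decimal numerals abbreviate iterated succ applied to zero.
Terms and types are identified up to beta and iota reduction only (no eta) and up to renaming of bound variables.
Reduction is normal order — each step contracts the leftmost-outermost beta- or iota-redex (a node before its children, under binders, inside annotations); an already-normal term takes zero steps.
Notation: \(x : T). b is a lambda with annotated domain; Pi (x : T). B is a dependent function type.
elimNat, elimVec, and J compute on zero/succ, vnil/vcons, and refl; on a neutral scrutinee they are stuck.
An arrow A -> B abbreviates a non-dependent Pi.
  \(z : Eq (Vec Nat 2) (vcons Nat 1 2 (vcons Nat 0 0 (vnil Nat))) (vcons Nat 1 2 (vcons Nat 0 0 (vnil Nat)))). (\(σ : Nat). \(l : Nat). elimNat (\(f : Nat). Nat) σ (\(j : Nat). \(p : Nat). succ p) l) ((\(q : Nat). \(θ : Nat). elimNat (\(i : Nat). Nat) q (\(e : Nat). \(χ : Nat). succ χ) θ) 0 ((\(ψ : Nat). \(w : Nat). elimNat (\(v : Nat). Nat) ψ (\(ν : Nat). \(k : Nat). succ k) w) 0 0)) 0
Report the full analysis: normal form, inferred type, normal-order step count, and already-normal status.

normal form:
  \(z : Eq (Vec Nat 2) (vcons Nat 1 2 (vcons Nat 0 0 (vnil Nat))) (vcons Nat 1 2 (vcons Nat 0 0 (vnil Nat)))). 0
inferred type:
  Eq (Vec Nat 2) (vcons Nat 1 2 (vcons Nat 0 0 (vnil Nat))) (vcons Nat 1 2 (vcons Nat 0 0 (vnil Nat))) -> Nat
normal-order step count: 9
started in normal form: no
first contracted redex: a beta-redex


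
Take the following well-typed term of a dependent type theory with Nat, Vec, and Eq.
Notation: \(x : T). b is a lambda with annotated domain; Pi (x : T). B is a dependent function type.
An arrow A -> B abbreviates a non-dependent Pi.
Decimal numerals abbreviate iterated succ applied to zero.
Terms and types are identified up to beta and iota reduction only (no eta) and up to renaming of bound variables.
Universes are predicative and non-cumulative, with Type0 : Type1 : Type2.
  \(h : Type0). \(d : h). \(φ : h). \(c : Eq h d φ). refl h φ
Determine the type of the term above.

type:
  Pi (h : Type0). Pi (d : h). Pi (φ : h). Eq h d φ -> Eq h φ φ


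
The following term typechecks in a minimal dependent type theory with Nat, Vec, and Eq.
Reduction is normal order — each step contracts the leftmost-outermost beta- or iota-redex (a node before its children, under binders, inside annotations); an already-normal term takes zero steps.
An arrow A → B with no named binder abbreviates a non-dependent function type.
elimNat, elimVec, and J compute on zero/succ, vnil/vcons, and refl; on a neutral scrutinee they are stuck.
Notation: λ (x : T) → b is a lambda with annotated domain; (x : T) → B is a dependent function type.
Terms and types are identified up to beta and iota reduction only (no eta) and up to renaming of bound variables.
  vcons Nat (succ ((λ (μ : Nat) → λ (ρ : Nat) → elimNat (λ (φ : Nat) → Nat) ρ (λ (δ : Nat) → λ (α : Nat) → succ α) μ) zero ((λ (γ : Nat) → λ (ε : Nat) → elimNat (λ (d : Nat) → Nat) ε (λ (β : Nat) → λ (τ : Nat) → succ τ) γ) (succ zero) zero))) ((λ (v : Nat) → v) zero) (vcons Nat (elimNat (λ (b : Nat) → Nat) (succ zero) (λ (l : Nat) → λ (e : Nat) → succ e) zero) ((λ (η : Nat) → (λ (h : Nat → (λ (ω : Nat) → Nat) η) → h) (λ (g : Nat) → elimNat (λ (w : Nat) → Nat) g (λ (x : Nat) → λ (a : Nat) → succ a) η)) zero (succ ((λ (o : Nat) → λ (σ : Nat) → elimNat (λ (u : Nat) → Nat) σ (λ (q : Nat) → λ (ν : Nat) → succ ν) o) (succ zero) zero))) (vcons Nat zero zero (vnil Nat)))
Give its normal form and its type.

resulting normal form:
  vcons Nat (succ (succ zero)) zero (vcons Nat (succ zero) (succ (succ zero)) (vcons Nat zero zero (vnil Nat)))
the term's type:
  Vec Nat (succ (succ (succ zero)))


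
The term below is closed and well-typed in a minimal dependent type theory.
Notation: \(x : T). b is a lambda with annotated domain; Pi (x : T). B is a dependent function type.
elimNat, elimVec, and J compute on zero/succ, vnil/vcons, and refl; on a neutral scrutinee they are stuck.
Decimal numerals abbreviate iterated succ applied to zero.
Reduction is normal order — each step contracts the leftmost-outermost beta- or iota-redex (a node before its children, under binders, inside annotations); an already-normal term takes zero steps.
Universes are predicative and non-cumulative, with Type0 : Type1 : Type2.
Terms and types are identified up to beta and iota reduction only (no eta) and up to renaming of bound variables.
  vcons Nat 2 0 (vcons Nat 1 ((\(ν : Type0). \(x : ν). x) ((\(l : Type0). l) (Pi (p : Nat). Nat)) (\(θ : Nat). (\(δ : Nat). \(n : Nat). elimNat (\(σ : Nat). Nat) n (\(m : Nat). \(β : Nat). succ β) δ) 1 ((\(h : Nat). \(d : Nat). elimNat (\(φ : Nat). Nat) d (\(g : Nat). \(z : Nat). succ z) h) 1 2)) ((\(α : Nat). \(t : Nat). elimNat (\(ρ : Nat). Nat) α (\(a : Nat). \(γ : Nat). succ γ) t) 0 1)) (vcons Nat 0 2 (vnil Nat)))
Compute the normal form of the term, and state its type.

resulting normal form:
  vcons Nat 2 0 (vcons Nat 1 4 (vcons Nat 0 2 (vnil Nat)))
inferred type:
  Vec Nat 3


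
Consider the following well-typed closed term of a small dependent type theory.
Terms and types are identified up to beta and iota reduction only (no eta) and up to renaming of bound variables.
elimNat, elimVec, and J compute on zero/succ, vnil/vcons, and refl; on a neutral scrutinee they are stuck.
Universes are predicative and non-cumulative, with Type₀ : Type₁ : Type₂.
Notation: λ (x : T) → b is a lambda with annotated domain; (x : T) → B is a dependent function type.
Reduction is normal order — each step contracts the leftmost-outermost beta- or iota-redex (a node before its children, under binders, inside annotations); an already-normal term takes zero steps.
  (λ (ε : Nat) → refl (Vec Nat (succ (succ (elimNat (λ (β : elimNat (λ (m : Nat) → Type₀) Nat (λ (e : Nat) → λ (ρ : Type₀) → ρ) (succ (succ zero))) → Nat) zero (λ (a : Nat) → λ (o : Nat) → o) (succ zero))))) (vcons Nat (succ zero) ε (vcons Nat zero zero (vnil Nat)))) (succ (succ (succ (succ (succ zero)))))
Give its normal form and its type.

normal form:
  refl (Vec Nat (succ (succ zero))) (vcons Nat (succ zero) (succ (succ (succ (succ (succ zero))))) (vcons Nat zero zero (vnil Nat)))
inferred type:
  Eq (Vec Nat (succ (succ zero))) (vcons Nat (succ zero) (succ (succ (succ (succ (succ zero))))) (vcons Nat zero zero (vnil Nat))) (vcons Nat (succ zero) (succ (succ (succ (succ (succ zero))))) (vcons Nat zero zero (vnil Nat)))
observation: reduction starts at a beta-redex, and 5 normal-order steps reach the normal form.


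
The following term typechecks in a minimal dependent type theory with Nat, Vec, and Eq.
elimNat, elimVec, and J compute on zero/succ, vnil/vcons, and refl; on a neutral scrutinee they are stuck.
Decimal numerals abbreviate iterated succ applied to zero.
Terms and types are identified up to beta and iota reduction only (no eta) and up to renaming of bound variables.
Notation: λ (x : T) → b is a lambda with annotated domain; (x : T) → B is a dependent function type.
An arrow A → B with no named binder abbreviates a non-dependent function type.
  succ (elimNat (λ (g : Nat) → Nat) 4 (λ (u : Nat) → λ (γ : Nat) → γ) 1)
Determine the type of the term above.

the term's type:
  Nat


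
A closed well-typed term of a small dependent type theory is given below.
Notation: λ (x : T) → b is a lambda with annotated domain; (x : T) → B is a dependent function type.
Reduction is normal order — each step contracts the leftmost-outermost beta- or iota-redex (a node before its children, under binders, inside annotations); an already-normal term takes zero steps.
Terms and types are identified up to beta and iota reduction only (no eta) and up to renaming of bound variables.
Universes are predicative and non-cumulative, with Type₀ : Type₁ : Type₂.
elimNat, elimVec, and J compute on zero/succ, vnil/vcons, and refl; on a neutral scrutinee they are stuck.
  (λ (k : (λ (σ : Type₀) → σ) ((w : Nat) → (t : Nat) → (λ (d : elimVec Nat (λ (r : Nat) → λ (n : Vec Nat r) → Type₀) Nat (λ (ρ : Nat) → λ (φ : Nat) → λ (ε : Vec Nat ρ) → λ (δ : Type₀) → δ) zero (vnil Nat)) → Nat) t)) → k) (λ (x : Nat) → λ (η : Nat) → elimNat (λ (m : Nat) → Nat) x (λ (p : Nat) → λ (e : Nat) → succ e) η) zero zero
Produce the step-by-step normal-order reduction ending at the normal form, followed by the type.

normal-order reduction sequence:
  (λ (k : (λ (σ : Type₀) → σ) ((w : Nat) → (t : Nat) → (λ (d : elimVec Nat (λ (r : Nat) → λ (n : Vec Nat r) → Type₀) Nat (λ (ρ : Nat) → λ (φ : Nat) → λ (ε : Vec Nat ρ) → λ (δ : Type₀) → δ) zero (vnil Nat)) → Nat) t)) → k) (λ (x : Nat) → λ (η : Nat) → elimNat (λ (m : Nat) → Nat) x (λ (p : Nat) → λ (e : Nat) → succ e) η) zero zero
  ~> (λ (k : Nat) → λ (σ : Nat) → elimNat (λ (w : Nat) → Nat) k (λ (t : Nat) → λ (d : Nat) → succ d) σ) zero zero
  ~> (λ (k : Nat) → elimNat (λ (σ : Nat) → Nat) zero (λ (w : Nat) → λ (t : Nat) → succ t) k) zero
  ~> elimNat (λ (k : Nat) → Nat) zero (λ (σ : Nat) → λ (w : Nat) → succ w) zero
  ~> zero
the term's type:
  Nat


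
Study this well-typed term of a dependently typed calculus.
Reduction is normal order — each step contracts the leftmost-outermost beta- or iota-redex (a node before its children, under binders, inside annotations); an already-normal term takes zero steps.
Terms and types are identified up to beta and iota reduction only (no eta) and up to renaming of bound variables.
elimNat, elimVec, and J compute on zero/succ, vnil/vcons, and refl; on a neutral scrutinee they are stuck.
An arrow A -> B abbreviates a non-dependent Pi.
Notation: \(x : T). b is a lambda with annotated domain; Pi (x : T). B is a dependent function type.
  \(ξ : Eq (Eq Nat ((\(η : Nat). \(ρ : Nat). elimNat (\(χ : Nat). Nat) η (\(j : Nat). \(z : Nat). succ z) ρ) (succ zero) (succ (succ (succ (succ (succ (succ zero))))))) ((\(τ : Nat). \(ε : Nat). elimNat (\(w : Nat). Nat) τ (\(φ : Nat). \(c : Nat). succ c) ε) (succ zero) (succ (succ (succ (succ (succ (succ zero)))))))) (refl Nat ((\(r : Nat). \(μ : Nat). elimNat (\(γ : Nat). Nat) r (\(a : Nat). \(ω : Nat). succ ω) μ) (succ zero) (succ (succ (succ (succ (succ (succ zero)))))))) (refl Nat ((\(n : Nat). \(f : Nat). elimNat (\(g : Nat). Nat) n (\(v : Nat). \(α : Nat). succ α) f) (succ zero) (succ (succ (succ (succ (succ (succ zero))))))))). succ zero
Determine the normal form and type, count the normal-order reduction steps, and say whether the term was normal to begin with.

reduced normal form:
  \(ξ : Eq (Eq Nat (succ (succ (succ (succ (succ (succ (succ zero))))))) (succ (succ (succ (succ (succ (succ (succ zero)))))))) (refl Nat (succ (succ (succ (succ (succ (succ (succ zero)))))))) (refl Nat (succ (succ (succ (succ (succ (succ (succ zero))))))))). succ zero
type:
  Eq (Eq Nat (succ (succ (succ (succ (succ (succ (succ zero))))))) (succ (succ (succ (succ (succ (succ (succ zero)))))))) (refl Nat (succ (succ (succ (succ (succ (succ (succ zero)))))))) (refl Nat (succ (succ (succ (succ (succ (succ (succ zero)))))))) -> Nat
reduction steps (normal order): 84
started in normal form: no
first contracted redex: a beta-redex


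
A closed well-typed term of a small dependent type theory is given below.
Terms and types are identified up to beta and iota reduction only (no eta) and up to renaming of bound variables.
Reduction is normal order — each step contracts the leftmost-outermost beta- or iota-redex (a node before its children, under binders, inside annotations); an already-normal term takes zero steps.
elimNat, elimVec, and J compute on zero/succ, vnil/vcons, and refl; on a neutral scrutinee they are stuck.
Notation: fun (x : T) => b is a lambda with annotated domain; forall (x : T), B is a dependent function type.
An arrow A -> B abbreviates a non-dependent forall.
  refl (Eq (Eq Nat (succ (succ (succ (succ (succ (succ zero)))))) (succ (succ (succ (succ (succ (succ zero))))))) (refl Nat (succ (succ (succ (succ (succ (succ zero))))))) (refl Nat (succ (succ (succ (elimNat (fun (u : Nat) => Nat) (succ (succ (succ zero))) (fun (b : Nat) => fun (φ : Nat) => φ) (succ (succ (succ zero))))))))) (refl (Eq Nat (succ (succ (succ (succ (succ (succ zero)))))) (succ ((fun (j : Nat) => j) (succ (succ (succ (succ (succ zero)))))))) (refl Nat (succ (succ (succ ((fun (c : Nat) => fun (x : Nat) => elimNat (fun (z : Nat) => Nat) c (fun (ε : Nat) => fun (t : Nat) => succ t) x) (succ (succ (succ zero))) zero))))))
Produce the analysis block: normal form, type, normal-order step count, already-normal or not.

normal form:
  refl (Eq (Eq Nat (succ (succ (succ (succ (succ (succ zero)))))) (succ (succ (succ (succ (succ (succ zero))))))) (refl Nat (succ (succ (succ (succ (succ (succ zero))))))) (refl Nat (succ (succ (succ (succ (succ (succ zero)))))))) (refl (Eq Nat (succ (succ (succ (succ (succ (succ zero)))))) (succ (succ (succ (succ (succ (succ zero))))))) (refl Nat (succ (succ (succ (succ (succ (succ zero))))))))
type:
  Eq (Eq (Eq Nat (succ (succ (succ (succ (succ (succ zero)))))) (succ (succ (succ (succ (succ (succ zero))))))) (refl Nat (succ (succ (succ (succ (succ (succ zero))))))) (refl Nat (succ (succ (succ (succ (succ (succ zero)))))))) (refl (Eq Nat (succ (succ (succ (succ (succ (succ zero)))))) (succ (succ (succ (succ (succ (succ zero))))))) (refl Nat (succ (succ (succ (succ (succ (succ zero)))))))) (refl (Eq Nat (succ (succ (succ (succ (succ (succ zero)))))) (succ (succ (succ (succ (succ (succ zero))))))) (refl Nat (succ (succ (succ (succ (succ (succ zero))))))))
steps to reach normal form (normal order): 14
started in normal form: no
first contracted redex: an elimNat iota-redex


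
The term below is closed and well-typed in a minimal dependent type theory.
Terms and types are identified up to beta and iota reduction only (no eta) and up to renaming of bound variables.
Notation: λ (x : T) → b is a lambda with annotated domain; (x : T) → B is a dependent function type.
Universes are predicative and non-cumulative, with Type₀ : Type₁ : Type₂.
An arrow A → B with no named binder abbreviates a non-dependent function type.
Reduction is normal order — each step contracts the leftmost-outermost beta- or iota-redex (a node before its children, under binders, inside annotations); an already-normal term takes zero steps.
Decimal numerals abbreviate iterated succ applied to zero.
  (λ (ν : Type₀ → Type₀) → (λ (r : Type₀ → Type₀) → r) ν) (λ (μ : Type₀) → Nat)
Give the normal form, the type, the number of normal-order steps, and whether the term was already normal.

normal form:
  λ (ν : Type₀) → Nat
inferred type:
  Type₀ → Type₀
reduction steps (normal order): 2
already normal: no
first contracted redex: a beta-redex


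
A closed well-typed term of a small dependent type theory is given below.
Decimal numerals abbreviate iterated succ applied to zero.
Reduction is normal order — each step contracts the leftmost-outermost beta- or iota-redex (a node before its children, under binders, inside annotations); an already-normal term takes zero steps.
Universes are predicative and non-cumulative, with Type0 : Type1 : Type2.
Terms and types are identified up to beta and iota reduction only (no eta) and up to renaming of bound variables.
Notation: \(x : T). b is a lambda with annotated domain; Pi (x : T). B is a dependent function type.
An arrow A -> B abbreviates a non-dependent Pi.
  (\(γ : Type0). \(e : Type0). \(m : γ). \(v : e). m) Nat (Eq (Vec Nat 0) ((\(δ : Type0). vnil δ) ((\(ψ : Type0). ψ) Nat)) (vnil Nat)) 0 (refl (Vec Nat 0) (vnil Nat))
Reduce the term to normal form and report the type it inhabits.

resulting normal form:
  0
inferred type:
  Nat
observation: the leftmost-outermost redex is a beta-redex, and normalization takes 4 steps.


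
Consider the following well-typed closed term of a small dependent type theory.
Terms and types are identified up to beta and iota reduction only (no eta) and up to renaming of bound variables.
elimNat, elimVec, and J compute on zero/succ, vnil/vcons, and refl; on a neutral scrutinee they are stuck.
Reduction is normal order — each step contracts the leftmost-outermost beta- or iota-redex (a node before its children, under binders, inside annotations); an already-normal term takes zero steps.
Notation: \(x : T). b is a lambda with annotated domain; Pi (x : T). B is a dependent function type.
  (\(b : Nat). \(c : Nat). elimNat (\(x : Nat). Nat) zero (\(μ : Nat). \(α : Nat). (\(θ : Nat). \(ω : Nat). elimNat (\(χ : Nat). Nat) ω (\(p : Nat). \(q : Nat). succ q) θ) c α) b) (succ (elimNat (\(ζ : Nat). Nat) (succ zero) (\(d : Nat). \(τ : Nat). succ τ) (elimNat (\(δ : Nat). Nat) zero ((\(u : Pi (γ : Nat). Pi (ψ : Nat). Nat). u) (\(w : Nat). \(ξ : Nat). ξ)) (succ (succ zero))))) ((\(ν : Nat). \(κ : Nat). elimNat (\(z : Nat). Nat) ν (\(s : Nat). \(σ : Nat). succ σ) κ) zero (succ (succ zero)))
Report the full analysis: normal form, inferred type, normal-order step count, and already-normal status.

resulting normal form:
  succ (succ (succ (succ zero)))
the term's type:
  Nat
normal-order step count: 55
started in normal form: no
first contracted redex: a beta-redex


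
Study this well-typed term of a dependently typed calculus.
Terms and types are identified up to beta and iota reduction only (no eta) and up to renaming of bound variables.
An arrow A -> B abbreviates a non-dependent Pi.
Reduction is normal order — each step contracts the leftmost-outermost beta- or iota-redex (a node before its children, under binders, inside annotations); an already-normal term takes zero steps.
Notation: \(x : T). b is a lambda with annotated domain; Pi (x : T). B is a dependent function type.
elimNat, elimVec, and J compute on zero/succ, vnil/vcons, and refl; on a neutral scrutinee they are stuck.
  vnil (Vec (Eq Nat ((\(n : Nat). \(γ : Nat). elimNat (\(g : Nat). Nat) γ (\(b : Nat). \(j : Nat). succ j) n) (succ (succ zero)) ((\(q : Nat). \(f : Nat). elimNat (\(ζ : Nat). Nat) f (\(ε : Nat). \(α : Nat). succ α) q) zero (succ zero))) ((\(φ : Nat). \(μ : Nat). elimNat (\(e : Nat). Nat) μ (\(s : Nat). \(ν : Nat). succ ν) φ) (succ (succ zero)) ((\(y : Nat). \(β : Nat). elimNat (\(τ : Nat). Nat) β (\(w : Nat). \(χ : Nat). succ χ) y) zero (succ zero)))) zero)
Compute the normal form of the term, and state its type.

normal form:
  vnil (Vec (Eq Nat (succ (succ (succ zero))) (succ (succ (succ zero)))) zero)
type:
  Vec (Vec (Eq Nat (succ (succ (succ zero))) (succ (succ (succ zero)))) zero) zero
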